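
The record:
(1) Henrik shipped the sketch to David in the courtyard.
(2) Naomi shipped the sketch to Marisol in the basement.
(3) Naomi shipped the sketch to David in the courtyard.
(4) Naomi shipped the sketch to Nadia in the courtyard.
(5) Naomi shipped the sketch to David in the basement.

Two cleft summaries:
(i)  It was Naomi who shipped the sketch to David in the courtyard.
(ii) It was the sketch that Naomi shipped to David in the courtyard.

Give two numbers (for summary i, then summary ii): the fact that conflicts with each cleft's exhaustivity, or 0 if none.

Summary (i) focuses "Naomi" (the agent); background the sketch as thing and David as recipient and in the courtyard as setting. Fact (1) matches that background with agent = Henrik — refutes (i).
Summary (ii) focuses "the sketch" (the thing); background Naomi as agent and David as recipient and in the courtyard as setting. No fact matches that background with a different thing, so 0.

1, 0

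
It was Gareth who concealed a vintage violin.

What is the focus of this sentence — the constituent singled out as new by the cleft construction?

Gareth

In an it-cleft "It was X that/who ...", the clefted constituent X is the focus; the that/who-clause expresses the presupposed open proposition.
Here the focus is "Gareth". The backgrounded (presupposed) material includes "a vintage violin".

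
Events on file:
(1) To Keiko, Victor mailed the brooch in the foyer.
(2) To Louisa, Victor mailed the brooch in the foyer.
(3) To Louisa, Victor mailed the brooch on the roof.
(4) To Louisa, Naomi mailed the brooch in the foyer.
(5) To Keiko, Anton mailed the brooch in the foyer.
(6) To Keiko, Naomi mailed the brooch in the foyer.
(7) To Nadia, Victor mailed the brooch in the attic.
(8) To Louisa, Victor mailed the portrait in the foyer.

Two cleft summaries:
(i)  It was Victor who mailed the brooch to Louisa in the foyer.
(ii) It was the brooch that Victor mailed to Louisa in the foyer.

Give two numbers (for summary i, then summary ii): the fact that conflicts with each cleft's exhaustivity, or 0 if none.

4, 8

(i): focus "Victor". Looking for thing = the brooch, recipient = Louisa, setting = in the foyer with some other agent — fact (4) has Naomi there. Refuted.
(ii): focus "the brooch". Looking for agent = Victor, recipient = Louisa, setting = in the foyer with some other thing — fact (8) has the portrait there. Refuted.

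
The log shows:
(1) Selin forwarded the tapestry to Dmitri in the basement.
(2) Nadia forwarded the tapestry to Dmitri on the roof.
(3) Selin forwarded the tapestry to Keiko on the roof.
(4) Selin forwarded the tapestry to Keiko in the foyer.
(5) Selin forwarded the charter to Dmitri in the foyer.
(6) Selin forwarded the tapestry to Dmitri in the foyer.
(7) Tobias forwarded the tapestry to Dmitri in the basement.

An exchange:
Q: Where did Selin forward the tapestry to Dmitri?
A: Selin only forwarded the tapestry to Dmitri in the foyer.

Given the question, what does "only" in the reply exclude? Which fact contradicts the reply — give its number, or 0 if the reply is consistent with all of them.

Answering "Where did ...?" puts focus on the setting — here, "in the foyer".
So "only" ranges over settings; the rest (same agent, thing, recipient (Selin / the tapestry / Dmitri)) is presupposed.
Fact (1) shares the background with a different setting (in the basement) — counterexample.
(Fact (4) would refute a reading with focus on the recipient — but that is not what the question asks.)

1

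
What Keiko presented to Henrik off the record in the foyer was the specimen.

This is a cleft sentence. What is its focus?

the specimen

In a pseudo-cleft "What ... was X", the post-copular constituent X is the focus.
Here the focus is "the specimen". The backgrounded (presupposed) material includes "Keiko", "to Henrik", "in the foyer" and "off the record".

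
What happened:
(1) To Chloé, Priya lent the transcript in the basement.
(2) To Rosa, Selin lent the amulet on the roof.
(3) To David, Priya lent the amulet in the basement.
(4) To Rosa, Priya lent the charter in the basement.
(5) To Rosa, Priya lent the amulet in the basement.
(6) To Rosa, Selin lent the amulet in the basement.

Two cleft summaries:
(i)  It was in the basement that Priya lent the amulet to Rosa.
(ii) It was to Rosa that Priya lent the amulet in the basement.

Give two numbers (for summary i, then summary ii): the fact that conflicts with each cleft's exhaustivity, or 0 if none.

Summary (i) focuses "in the basement" (the setting); background same agent, thing, recipient (Priya / the amulet / Rosa). No fact matches that background with a different setting, so 0.
Summary (ii) focuses "Rosa" (the recipient); background same agent, thing, setting (Priya / the amulet / in the basement). Fact (3) matches that background with recipient = David — refutes (ii).

0, 3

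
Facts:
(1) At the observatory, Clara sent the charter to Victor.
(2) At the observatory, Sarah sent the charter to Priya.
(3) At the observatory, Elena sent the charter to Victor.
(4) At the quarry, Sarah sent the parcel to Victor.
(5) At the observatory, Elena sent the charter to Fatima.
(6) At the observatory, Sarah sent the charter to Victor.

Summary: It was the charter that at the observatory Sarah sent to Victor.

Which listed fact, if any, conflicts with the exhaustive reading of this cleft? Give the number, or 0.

The cleft puts "the charter" in focus and presupposes the open proposition with agent = Sarah, recipient = Victor, setting = at the observatory.
Exhaustivity: the charter is the only thing satisfying that background.
No listed fact matches the background with a different thing. Exhaustivity holds.

0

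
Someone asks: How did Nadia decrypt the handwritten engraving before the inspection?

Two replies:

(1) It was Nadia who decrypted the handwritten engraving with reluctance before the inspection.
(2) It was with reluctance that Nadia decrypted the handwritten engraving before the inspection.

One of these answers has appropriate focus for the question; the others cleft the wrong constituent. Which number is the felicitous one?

2

The question word "how" targets the manner.
Option (1) clefts "Nadia" — the subject (agent), not what was asked.
Option (2) clefts "with reluctance" — that matches what the question asks about.
So the congruent reply is (2).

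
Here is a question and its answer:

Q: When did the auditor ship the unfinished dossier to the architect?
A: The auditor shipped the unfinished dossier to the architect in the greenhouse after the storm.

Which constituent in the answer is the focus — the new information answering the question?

after the storm

The wh-word "when" asks about the time.
In the answer, "the auditor", "the unfinished dossier" and "to the architect" are given — repeated from the question.
"in the greenhouse" is also new, but it specifies the location, which is not what the question asks about — so it is not the focus.
The constituent filling the time gap is "after the storm"; that is the focus.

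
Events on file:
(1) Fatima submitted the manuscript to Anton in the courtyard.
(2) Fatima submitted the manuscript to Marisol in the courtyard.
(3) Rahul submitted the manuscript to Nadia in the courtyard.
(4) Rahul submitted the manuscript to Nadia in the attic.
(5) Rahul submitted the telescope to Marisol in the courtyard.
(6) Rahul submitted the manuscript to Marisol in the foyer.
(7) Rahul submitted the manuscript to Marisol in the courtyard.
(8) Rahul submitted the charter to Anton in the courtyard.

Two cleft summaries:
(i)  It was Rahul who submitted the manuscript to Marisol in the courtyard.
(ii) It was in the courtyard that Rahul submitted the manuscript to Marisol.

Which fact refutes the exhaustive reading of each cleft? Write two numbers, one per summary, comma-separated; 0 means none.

2, 6

Summary (i) focuses "Rahul" (the agent); background thing = the manuscript, recipient = Marisol, setting = in the courtyard. Fact (2) matches that background with agent = Fatima — refutes (i).
Summary (ii) focuses "in the courtyard" (the setting); background agent = Rahul, thing = the manuscript, recipient = Marisol. Fact (6) matches that background with setting = in the foyer — refutes (ii).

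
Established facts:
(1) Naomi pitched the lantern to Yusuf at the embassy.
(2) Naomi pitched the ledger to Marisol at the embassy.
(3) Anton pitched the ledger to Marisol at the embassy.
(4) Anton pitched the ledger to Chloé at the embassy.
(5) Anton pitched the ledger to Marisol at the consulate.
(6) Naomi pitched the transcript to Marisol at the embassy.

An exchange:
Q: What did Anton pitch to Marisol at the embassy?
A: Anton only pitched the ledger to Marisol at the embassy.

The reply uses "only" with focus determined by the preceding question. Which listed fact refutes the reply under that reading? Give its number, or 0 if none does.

0

The question "What did ...?" targets the thing, so in the reply the focus falls on "the ledger".
So "only" ranges over things; the rest (Anton as agent and Marisol as recipient and at the embassy as setting) is presupposed.
No fact keeps Anton as agent and Marisol as recipient and at the embassy as setting while changing the thing; every other fact differs on something backgrounded. The reply stands.
(Fact (5) would refute a reading with focus on the setting — but that is not what the question asks.)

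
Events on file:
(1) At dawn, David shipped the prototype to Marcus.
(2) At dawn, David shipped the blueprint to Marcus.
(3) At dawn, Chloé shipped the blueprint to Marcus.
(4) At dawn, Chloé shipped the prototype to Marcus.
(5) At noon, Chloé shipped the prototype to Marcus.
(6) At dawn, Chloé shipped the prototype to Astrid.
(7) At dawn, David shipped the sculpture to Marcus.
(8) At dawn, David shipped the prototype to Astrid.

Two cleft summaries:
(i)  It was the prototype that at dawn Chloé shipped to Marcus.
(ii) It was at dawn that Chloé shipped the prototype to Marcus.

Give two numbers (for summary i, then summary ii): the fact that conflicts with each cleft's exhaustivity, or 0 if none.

3, 5

Summary (i) focuses "the prototype" (the thing); background same agent, recipient, setting (Chloé / Marcus / at dawn). Fact (3) matches that background with thing = the blueprint — refutes (i).
Summary (ii) focuses "at dawn" (the setting); background same agent, thing, recipient (Chloé / the prototype / Marcus). Fact (5) matches that background with setting = at noon — refutes (ii).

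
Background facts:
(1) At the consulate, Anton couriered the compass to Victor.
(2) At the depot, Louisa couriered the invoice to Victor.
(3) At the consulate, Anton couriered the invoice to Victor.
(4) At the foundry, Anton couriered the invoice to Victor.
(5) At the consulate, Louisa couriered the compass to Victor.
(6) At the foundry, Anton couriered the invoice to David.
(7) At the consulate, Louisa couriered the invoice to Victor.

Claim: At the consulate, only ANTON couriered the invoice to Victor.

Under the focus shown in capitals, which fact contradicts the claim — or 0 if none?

7

The capitals mark "Anton" as focus. So "only" rules out other agents, with the rest (the invoice as thing and Victor as recipient and at the consulate as setting) as background.
Fact (7) shares the background but differs in agent (Louisa) — a counterexample.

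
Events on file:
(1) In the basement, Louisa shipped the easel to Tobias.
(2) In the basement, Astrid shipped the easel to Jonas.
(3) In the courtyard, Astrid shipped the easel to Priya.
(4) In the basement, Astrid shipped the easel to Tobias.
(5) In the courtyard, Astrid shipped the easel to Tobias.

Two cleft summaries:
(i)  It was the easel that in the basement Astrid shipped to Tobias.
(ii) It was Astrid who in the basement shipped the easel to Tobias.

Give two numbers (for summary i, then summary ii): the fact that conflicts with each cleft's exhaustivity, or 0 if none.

Summary (i) focuses "the easel" (the thing); background agent = Astrid, recipient = Tobias, setting = in the basement. No fact matches that background with a different thing, so 0.
Summary (ii) focuses "Astrid" (the agent); background thing = the easel, recipient = Tobias, setting = in the basement. Fact (1) matches that background with agent = Louisa — refutes (ii).

0, 1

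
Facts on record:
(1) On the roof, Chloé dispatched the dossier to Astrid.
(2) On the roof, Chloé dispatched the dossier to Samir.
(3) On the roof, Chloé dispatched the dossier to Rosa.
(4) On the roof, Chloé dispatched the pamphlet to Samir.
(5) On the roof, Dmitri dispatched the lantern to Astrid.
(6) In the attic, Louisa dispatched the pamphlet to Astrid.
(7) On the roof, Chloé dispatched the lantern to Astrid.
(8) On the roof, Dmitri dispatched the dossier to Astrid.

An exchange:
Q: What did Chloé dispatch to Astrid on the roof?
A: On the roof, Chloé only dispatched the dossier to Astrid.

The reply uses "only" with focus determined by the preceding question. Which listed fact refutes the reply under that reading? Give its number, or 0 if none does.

7

The question "What did ...?" targets the thing, so in the reply the focus falls on "the dossier".
So "only" ranges over things; the rest (Chloé as agent and Astrid as recipient and on the roof as setting) is presupposed.
Fact (7) keeps Chloé as agent and Astrid as recipient and on the roof as setting but has thing = the lantern; that refutes the reply.
(Fact (2) would refute a reading with focus on the recipient — but that is not what the question asks.)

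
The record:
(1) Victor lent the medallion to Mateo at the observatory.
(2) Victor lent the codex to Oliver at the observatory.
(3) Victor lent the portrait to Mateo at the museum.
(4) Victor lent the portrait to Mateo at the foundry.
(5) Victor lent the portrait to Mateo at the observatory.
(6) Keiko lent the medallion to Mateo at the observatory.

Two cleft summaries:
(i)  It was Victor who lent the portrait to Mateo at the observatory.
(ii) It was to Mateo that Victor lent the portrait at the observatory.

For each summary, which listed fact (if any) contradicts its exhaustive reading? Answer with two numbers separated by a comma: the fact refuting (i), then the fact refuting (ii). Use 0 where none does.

0, 0

(i): focus "Victor". No fact shares thing = the portrait, recipient = Mateo, setting = at the observatory with a different agent. 0.
(ii): focus "Mateo". No fact shares agent = Victor, thing = the portrait, setting = at the observatory with a different recipient. 0.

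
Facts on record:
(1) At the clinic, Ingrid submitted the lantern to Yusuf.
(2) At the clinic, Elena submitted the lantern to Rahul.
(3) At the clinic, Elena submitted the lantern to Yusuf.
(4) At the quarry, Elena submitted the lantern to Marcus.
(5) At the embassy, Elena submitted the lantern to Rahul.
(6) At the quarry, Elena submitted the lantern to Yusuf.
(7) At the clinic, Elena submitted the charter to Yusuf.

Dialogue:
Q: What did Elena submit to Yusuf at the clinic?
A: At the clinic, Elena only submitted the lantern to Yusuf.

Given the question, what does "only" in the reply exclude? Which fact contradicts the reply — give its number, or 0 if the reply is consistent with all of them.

7

The question "What did ...?" targets the thing, so in the reply the focus falls on "the lantern".
"Only" then excludes alternative things while the background — Elena as agent and Yusuf as recipient and at the clinic as setting — is held fixed.
Fact (7) keeps Elena as agent and Yusuf as recipient and at the clinic as setting but has thing = the charter; that refutes the reply.
(Fact (6) would refute a reading with focus on the setting — but that is not what the question asks.)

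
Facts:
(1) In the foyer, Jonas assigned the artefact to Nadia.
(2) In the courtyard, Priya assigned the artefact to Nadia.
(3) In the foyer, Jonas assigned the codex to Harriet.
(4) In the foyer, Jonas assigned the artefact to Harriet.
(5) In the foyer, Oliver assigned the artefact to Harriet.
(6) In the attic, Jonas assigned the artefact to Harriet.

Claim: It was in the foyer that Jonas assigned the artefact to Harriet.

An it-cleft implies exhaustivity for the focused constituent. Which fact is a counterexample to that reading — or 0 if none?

The cleft puts "in the foyer" in focus and presupposes the open proposition with same agent, thing, recipient (Jonas / the artefact / Harriet).
Exhaustivity: in the foyer is the only setting satisfying that background.
Fact (6) shares the background but with setting = in the attic; exhaustivity is violated.

6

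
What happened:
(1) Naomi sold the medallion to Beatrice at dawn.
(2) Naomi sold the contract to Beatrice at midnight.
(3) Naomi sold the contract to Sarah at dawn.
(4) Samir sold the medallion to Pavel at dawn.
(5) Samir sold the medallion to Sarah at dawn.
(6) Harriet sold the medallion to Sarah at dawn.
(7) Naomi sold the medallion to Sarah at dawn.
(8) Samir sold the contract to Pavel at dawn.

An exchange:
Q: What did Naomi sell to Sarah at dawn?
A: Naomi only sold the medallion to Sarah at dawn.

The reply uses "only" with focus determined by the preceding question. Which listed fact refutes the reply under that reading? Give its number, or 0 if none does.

3

The question "What did ...?" targets the thing, so in the reply the focus falls on "the medallion".
"Only" then excludes alternative things while the background — same agent, recipient, setting (Naomi / Sarah / at dawn) — is held fixed.
Fact (3) shares the background with a different thing (the contract) — counterexample.
(Fact (1) would refute a reading with focus on the recipient — but that is not what the question asks.)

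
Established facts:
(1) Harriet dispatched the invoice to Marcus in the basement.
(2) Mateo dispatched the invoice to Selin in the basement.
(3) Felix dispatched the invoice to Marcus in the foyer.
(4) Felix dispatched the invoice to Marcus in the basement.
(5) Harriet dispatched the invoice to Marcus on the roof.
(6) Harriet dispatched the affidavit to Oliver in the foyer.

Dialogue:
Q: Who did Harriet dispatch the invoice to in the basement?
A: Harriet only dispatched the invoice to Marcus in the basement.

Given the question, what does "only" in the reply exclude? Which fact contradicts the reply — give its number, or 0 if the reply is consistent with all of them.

0

Answering "Who did ... to ...?" puts focus on the recipient — here, "Marcus".
"Only" then excludes alternative recipients while the background — same agent, thing, setting (Harriet / the invoice / in the basement) — is held fixed.
No listed fact shares that background with another recipient. Nothing contradicts the reply.
(Fact (5) would refute a reading with focus on the setting — but that is not what the question asks.)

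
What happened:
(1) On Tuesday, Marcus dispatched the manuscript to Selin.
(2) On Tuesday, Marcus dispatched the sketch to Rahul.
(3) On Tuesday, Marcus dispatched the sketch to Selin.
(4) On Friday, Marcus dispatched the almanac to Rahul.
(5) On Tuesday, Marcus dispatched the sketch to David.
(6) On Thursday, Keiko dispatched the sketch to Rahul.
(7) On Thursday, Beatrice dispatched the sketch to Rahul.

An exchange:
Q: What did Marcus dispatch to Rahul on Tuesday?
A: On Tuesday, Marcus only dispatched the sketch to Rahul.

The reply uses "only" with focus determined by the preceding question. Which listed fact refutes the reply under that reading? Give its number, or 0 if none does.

0

The question "What did ...?" targets the thing, so in the reply the focus falls on "the sketch".
So "only" ranges over things; the rest (agent = Marcus, recipient = Rahul, setting = on Tuesday) is presupposed.
No fact keeps agent = Marcus, recipient = Rahul, setting = on Tuesday while changing the thing; every other fact differs on something backgrounded. The reply stands.
(Fact (3) would refute a reading with focus on the recipient — but that is not what the question asks.)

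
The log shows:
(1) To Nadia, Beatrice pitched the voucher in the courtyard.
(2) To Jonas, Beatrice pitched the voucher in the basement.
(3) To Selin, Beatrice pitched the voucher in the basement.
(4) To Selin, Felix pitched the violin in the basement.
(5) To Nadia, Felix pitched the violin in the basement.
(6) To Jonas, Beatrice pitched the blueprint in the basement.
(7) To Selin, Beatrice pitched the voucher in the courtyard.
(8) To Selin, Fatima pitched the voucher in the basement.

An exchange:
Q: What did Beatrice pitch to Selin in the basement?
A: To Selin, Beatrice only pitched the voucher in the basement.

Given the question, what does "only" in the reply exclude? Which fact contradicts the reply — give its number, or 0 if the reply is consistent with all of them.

0

The question "What did ...?" targets the thing, so in the reply the focus falls on "the voucher".
So "only" ranges over things; the rest (agent = Beatrice, recipient = Selin, setting = in the basement) is presupposed.
No fact keeps agent = Beatrice, recipient = Selin, setting = in the basement while changing the thing; every other fact differs on something backgrounded. The reply stands.
(Fact (2) would refute a reading with focus on the recipient — but that is not what the question asks.)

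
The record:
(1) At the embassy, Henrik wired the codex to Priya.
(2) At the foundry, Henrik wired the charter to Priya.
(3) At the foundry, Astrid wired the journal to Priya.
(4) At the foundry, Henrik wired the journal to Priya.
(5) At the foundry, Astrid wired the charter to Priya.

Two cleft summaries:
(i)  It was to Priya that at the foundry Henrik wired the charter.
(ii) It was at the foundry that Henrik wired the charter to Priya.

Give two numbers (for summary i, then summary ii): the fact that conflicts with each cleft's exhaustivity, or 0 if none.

(i): focus "Priya". No fact shares same agent, thing, setting (Henrik / the charter / at the foundry) with a different recipient. 0.
(ii): focus "at the foundry". No fact shares same agent, thing, recipient (Henrik / the charter / Priya) with a different setting. 0.

0, 0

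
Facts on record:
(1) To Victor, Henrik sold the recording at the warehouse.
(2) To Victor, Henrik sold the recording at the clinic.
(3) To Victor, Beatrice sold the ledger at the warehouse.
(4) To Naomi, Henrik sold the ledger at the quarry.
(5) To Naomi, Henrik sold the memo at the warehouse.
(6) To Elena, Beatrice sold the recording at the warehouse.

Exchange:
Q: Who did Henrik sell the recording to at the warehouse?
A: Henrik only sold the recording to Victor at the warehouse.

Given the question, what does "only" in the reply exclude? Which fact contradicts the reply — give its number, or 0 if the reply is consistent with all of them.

Answering "Who did ... to ...?" puts focus on the recipient — here, "Victor".
So "only" ranges over recipients; the rest (Henrik as agent and the recording as thing and at the warehouse as setting) is presupposed.
No listed fact shares that background with another recipient. Nothing contradicts the reply.
(Fact (2) would refute a reading with focus on the setting — but that is not what the question asks.)

0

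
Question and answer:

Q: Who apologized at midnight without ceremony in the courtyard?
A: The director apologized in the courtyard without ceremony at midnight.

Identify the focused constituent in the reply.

The wh-word "who" asks about the subject (agent).
In the answer, "without ceremony", "at midnight" and "in the courtyard" are given — repeated from the question.
The constituent filling the subject (agent) gap is "the director"; that is the focus and would carry nuclear stress.

the director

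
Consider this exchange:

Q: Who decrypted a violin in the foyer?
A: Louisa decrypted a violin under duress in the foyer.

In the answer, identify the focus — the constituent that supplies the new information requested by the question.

The wh-word "who" asks about the subject (agent).
In the answer, "a violin" and "in the foyer" are given — repeated from the question.
"under duress" is also new, but it specifies the manner, which is not what the question asks about — so it is not the focus.
The constituent filling the subject (agent) gap is "Louisa"; that is the focus.

Louisa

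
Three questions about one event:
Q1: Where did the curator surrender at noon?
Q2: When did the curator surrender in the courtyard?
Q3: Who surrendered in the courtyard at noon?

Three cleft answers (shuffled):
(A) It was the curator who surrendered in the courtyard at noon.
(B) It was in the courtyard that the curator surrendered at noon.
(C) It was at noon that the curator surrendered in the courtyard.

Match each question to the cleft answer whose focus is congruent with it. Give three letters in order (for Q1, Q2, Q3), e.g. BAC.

BCA

Q1 asks about the location; cleft (B) focuses "in the courtyard", which is the location — so Q1 → B.
Q2 asks about the time; cleft (C) focuses "at noon", which is the time — so Q2 → C.
Q3 asks about the subject (agent); cleft (A) focuses "the curator", which is the subject (agent) — so Q3 → A.
Mapping: Q1→B, Q2→C, Q3→A.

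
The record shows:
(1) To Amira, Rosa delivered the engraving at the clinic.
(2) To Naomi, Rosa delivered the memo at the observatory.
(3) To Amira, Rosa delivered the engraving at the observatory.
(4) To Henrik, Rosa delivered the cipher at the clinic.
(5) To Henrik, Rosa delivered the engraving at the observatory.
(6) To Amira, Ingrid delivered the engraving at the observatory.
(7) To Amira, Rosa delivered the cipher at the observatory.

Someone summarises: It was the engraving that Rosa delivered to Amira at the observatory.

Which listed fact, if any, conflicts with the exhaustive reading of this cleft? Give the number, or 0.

Focus of the cleft: "the engraving" (the thing). Presupposed background: Rosa as agent and Amira as recipient and at the observatory as setting.
The exhaustive reading says no other thing fits that background.
But fact (7) also has Rosa as agent and Amira as recipient and at the observatory as setting, with thing = the cipher — so the exhaustive reading fails.

7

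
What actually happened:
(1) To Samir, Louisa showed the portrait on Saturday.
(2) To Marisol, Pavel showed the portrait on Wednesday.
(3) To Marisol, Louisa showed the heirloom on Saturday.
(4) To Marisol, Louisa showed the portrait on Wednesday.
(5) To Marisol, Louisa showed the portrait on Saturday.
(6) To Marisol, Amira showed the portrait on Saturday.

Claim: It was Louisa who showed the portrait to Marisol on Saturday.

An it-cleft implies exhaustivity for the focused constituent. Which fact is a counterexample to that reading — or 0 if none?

The cleft puts "Louisa" in focus and presupposes the open proposition with the portrait as thing and Marisol as recipient and on Saturday as setting.
Exhaustivity: Louisa is the only agent satisfying that background.
But fact (6) also has the portrait as thing and Marisol as recipient and on Saturday as setting, with agent = Amira — so the exhaustive reading fails.

6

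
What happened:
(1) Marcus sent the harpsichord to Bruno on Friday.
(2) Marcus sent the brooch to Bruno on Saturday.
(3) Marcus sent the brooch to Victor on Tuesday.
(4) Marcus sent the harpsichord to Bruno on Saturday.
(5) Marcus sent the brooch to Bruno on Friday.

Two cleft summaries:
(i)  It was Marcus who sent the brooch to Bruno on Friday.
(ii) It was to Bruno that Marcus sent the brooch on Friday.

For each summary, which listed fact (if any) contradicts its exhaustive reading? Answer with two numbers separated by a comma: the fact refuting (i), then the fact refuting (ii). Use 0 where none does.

(i): focus "Marcus". No fact shares thing = the brooch, recipient = Bruno, setting = on Friday with a different agent. 0.
(ii): focus "Bruno". No fact shares agent = Marcus, thing = the brooch, setting = on Friday with a different recipient. 0.

0, 0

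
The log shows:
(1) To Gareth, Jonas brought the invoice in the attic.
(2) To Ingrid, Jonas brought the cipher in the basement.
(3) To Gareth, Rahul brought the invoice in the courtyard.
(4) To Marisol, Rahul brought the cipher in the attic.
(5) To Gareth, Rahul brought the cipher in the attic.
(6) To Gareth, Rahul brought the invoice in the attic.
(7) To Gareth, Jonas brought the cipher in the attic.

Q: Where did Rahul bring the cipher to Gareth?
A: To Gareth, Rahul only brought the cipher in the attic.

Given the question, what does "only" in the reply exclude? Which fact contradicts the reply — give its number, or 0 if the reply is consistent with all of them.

0

Answering "Where did ...?" puts focus on the setting — here, "in the attic".
"Only" then excludes alternative settings while the background — Rahul as agent and the cipher as thing and Gareth as recipient — is held fixed.
No fact keeps Rahul as agent and the cipher as thing and Gareth as recipient while changing the setting; every other fact differs on something backgrounded. The reply stands.
(Fact (4) would refute a reading with focus on the recipient — but that is not what the question asks.)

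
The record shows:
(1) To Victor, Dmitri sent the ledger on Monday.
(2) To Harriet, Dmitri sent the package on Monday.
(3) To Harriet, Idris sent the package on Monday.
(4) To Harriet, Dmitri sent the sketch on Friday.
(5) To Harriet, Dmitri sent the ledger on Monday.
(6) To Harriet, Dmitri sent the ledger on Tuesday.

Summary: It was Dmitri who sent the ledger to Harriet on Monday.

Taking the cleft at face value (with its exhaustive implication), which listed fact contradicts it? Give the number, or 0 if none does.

The cleft puts "Dmitri" in focus and presupposes the open proposition with thing = the ledger, recipient = Harriet, setting = on Monday.
Exhaustivity: Dmitri is the only agent satisfying that background.
No listed fact matches the background with a different agent. Exhaustivity holds.

0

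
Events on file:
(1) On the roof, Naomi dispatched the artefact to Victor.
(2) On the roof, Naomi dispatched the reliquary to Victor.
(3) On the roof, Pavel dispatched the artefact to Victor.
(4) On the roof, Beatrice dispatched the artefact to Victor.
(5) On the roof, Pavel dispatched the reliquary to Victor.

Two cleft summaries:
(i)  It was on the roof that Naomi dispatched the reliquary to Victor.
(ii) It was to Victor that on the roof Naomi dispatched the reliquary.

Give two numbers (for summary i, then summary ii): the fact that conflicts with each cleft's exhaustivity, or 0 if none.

(i): focus "on the roof". No fact shares Naomi as agent and the reliquary as thing and Victor as recipient with a different setting. 0.
(ii): focus "Victor". No fact shares Naomi as agent and the reliquary as thing and on the roof as setting with a different recipient. 0.

0, 0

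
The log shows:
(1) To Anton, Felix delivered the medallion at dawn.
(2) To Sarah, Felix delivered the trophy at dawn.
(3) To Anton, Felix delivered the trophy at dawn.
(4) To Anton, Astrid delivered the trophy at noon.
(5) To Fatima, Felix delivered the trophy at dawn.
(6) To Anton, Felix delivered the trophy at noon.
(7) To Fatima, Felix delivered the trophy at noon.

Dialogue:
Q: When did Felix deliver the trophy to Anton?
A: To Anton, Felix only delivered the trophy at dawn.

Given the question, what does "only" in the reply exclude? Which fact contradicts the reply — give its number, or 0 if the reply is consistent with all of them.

6

The question "When did ...?" targets the setting, so in the reply the focus falls on "at dawn".
So "only" ranges over settings; the rest (Felix as agent and the trophy as thing and Anton as recipient) is presupposed.
Fact (6) keeps Felix as agent and the trophy as thing and Anton as recipient but has setting = at noon; that refutes the reply.
(Fact (2) would refute a reading with focus on the recipient — but that is not what the question asks.)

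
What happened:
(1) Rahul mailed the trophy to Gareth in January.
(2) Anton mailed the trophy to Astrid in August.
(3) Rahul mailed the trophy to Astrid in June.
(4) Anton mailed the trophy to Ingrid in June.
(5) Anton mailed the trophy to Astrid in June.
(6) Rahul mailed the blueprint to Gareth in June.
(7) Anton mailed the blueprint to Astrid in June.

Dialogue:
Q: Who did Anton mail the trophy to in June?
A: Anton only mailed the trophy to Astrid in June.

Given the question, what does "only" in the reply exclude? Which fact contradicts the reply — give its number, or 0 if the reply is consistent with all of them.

Answering "Who did ... to ...?" puts focus on the recipient — here, "Astrid".
So "only" ranges over recipients; the rest (Anton as agent and the trophy as thing and in June as setting) is presupposed.
Fact (4) keeps Anton as agent and the trophy as thing and in June as setting but has recipient = Ingrid; that refutes the reply.
(Fact (2) would refute a reading with focus on the setting — but that is not what the question asks.)

4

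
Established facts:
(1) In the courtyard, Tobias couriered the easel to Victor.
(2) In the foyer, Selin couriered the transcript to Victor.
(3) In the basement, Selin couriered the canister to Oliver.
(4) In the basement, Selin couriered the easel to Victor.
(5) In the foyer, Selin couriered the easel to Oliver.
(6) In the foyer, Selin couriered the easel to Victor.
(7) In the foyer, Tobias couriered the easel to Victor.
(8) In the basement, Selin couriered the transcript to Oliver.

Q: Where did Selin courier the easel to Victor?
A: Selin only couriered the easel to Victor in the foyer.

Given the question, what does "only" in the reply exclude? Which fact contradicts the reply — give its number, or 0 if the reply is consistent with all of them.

4

Answering "Where did ...?" puts focus on the setting — here, "in the foyer".
"Only" then excludes alternative settings while the background — same agent, thing, recipient (Selin / the easel / Victor) — is held fixed.
Fact (4) keeps same agent, thing, recipient (Selin / the easel / Victor) but has setting = in the basement; that refutes the reply.
(Fact (2) would refute a reading with focus on the thing — but that is not what the question asks.)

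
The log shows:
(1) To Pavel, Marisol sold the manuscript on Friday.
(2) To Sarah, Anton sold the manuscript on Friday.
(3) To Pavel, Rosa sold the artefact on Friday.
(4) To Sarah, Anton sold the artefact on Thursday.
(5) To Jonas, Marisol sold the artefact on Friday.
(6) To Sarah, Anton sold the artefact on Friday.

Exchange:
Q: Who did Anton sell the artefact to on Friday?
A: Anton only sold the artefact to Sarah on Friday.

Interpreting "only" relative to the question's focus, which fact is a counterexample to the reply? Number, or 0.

0

Answering "Who did ... to ...?" puts focus on the recipient — here, "Sarah".
So "only" ranges over recipients; the rest (Anton as agent and the artefact as thing and on Friday as setting) is presupposed.
No listed fact shares that background with another recipient. Nothing contradicts the reply.
(Fact (2) would refute a reading with focus on the thing — but that is not what the question asks.)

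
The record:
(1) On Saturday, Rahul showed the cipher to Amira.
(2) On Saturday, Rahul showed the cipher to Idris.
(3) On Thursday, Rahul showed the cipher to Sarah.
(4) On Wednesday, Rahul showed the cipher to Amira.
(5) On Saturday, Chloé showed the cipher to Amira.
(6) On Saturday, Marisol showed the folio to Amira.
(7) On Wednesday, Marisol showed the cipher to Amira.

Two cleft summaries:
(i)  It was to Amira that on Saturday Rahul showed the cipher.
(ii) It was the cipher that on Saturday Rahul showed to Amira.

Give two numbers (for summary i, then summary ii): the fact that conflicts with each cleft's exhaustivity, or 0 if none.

2, 0

(i): focus "Amira". Looking for same agent, thing, setting (Rahul / the cipher / on Saturday) with some other recipient — fact (2) has Idris there. Refuted.
(ii): focus "the cipher". No fact shares same agent, recipient, setting (Rahul / Amira / on Saturday) with a different thing. 0.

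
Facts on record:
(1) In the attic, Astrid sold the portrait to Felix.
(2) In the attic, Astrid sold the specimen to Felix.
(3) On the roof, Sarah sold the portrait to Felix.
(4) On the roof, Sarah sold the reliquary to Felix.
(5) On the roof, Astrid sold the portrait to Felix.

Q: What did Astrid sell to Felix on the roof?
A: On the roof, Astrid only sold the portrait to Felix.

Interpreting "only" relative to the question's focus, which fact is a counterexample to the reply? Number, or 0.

0

The question "What did ...?" targets the thing, so in the reply the focus falls on "the portrait".
"Only" then excludes alternative things while the background — Astrid as agent and Felix as recipient and on the roof as setting — is held fixed.
No listed fact shares that background with another thing. Nothing contradicts the reply.
(Fact (1) would refute a reading with focus on the setting — but that is not what the question asks.)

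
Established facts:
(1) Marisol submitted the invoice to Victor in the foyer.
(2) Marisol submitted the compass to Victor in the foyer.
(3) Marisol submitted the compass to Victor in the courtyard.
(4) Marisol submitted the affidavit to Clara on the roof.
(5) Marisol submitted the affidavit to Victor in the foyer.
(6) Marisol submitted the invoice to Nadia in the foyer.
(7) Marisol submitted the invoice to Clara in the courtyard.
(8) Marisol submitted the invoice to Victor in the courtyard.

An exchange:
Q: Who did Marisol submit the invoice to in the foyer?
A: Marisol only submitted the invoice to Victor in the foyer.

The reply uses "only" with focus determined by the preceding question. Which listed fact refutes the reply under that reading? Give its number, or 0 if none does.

The question "Who did ... to ...?" targets the recipient, so in the reply the focus falls on "Victor".
So "only" ranges over recipients; the rest (Marisol as agent and the invoice as thing and in the foyer as setting) is presupposed.
Fact (6) shares the background with a different recipient (Nadia) — counterexample.
(Fact (2) would refute a reading with focus on the thing — but that is not what the question asks.)

6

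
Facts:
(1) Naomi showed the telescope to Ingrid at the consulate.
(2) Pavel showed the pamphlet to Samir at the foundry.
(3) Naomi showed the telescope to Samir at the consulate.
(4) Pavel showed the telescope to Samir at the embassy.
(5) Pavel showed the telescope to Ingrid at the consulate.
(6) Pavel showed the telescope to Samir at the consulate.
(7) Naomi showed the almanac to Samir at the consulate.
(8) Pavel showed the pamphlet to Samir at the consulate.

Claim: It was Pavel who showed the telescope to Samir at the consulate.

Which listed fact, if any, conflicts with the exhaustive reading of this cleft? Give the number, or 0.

The cleft puts "Pavel" in focus and presupposes the open proposition with thing = the telescope, recipient = Samir, setting = at the consulate.
Exhaustivity: Pavel is the only agent satisfying that background.
Fact (3) shares the background but with agent = Naomi; exhaustivity is violated.

3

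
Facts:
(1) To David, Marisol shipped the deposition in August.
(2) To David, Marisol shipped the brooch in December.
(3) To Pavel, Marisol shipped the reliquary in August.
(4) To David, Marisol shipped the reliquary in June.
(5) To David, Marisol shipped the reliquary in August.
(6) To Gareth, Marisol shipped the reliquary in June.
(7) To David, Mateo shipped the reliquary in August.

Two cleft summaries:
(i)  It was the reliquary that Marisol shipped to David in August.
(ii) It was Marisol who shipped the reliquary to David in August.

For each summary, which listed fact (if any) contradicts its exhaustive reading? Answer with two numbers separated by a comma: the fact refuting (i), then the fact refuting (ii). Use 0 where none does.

(i): focus "the reliquary". Looking for same agent, recipient, setting (Marisol / David / in August) with some other thing — fact (1) has the deposition there. Refuted.
(ii): focus "Marisol". Looking for same thing, recipient, setting (the reliquary / David / in August) with some other agent — fact (7) has Mateo there. Refuted.

1, 7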